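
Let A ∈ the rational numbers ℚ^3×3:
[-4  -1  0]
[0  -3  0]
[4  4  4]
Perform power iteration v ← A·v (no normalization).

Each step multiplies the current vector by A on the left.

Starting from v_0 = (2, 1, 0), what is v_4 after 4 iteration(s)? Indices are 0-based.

v_4 = (687, 81, 0)

v_0 = (2, 1, 0).
v_1 = A·v_0 = (-9, -3, 12).
v_2 = A·v_1 = (39, 9, 0).
v_3 = A·v_2 = (-165, -27, 192).
v_4 = A·v_3 = (687, 81, 0).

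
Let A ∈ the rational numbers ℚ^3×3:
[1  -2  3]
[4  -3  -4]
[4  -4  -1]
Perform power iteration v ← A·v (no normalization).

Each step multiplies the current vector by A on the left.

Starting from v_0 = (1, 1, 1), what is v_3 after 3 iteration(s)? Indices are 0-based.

v_0 = (1, 1, 1).
v_1 = A·v_0 = (2, -3, -1).
v_2 = A·v_1 = (5, 21, 21).
v_3 = A·v_2 = (26, -127, -85).

v_3 = (26, -127, -85)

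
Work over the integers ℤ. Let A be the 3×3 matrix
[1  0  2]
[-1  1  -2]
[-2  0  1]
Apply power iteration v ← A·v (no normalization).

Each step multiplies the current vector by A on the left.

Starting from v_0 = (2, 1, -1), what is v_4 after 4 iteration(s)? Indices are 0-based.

v_0 = (2, 1, -1).
v_1 = A·v_0 = (0, 1, -5).
v_2 = A·v_1 = (-10, 11, -5).
v_3 = A·v_2 = (-20, 31, 15).
v_4 = A·v_3 = (10, 21, 55).

v_4 = (10, 21, 55)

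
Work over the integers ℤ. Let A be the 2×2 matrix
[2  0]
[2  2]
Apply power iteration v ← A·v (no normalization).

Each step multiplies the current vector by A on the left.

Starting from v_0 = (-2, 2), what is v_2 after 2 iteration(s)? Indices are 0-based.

v_0 = (-2, 2).
v_1 = A·v_0 = (-4, 0).
v_2 = A·v_1 = (-8, -8).

v_2 = (-8, -8)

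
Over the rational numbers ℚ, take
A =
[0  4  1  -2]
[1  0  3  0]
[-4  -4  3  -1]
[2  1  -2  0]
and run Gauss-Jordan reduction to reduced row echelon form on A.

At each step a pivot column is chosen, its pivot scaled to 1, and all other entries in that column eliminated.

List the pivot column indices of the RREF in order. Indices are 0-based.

step 1: exchange rows 0,1
step 1: normalize row 0 (÷1) = (1, 0, 3, 0)
  row 2: subtract -4×row0 = (0, -4, 15, -1)
  row 3: subtract 2×row0 = (0, 1, -8, 0)
step 2: normalize row 1 (÷4) = (0, 1, 1/4, -1/2)
  row 2: subtract -4×row1 = (0, 0, 16, -3)
  row 3: subtract 1×row1 = (0, 0, -33/4, 1/2)
step 3: normalize row 2 (÷16) = (0, 0, 1, -3/16)
  row 0: subtract 3×row2 = (1, 0, 0, 9/16)
  row 1: subtract 1/4×row2 = (0, 1, 0, -29/64)
  row 3: subtract -33/4×row2 = (0, 0, 0, -67/64)
step 4: normalize row 3 (÷-67/64) = (0, 0, 0, 1)
  row 0: subtract 9/16×row3 = (1, 0, 0, 0)
  row 1: subtract -29/64×row3 = (0, 1, 0, 0)
  row 2: subtract -3/16×row3 = (0, 0, 1, 0)

pivot columns: 0, 1, 2, 3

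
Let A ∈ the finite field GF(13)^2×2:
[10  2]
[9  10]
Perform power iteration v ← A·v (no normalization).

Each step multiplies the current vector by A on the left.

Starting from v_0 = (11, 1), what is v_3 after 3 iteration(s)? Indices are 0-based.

v_3 = (0, 2)

v_0 = (11, 1).
v_1 = A·v_0 = (8, 5).
v_2 = A·v_1 = (12, 5).
v_3 = A·v_2 = (0, 2).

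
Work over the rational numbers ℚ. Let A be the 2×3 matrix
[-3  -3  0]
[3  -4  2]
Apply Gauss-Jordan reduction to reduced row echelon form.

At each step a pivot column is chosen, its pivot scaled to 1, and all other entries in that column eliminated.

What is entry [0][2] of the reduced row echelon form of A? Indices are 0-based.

step 1: normalize row 0 (÷-3) = (1, 1, 0)
  row 1: subtract 3×row0 = (0, -7, 2)
step 2: normalize row 1 (÷-7) = (0, 1, -2/7)
  row 0: subtract 1×row1 = (1, 0, 2/7)

M[0][2] = 2/7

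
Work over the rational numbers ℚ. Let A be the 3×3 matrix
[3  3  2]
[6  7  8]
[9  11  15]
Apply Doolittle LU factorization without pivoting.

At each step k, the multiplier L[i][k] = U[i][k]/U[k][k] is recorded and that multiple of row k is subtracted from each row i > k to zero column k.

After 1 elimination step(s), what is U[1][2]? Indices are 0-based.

U[1][2] = 4

k=0: U[0][0]=3
  eliminate (1,0): mult=2, new row 1: (0, 1, 4); set L[1][0]=2
  eliminate (2,0): mult=3, new row 2: (0, 2, 9); set L[2][0]=3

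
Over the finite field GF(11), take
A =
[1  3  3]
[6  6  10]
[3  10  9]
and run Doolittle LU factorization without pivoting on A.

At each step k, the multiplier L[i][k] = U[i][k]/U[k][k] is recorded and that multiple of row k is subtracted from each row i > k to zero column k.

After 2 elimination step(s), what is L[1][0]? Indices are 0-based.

L[1][0] = 6

[col 0] pivot 1
  R1 -= 6*R0 → (0, 10, 3)  (L[1][0] := 6)
  R2 -= 3*R0 → (0, 1, 0)  (L[2][0] := 3)
[col 1] pivot 10
  R2 -= 10*R1 → (0, 0, 3)  (L[2][1] := 10)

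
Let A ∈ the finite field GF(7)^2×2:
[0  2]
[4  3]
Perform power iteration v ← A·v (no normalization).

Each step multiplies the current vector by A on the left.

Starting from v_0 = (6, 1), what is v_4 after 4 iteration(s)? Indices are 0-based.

v_0 = (6, 1).
v_1 = A·v_0 = (2, 6).
v_2 = A·v_1 = (5, 5).
v_3 = A·v_2 = (3, 0).
v_4 = A·v_3 = (0, 5).

v_4 = (0, 5)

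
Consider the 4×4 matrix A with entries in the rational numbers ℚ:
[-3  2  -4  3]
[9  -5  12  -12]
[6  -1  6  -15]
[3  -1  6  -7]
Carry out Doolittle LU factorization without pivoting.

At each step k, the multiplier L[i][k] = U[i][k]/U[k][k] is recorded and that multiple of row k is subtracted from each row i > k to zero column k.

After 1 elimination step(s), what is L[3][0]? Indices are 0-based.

[col 0] pivot -3
  R1 -= -3*R0 → (0, 1, 0, -3)  (L[1][0] := -3)
  R2 -= -2*R0 → (0, 3, -2, -9)  (L[2][0] := -2)
  R3 -= -1*R0 → (0, 1, 2, -4)  (L[3][0] := -1)

L[3][0] = -1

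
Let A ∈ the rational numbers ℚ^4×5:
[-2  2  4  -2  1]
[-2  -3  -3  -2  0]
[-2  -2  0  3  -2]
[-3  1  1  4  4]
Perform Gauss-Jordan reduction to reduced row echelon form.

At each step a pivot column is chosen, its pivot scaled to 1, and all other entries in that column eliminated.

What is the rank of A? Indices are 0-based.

step 1: normalize row 0 (÷-2) = (1, -1, -2, 1, -1/2)
  row 1: subtract -2×row0 = (0, -5, -7, 0, -1)
  row 2: subtract -2×row0 = (0, -4, -4, 5, -3)
  row 3: subtract -3×row0 = (0, -2, -5, 7, 5/2)
step 2: normalize row 1 (÷-5) = (0, 1, 7/5, 0, 1/5)
  row 0: subtract -1×row1 = (1, 0, -3/5, 1, -3/10)
  row 2: subtract -4×row1 = (0, 0, 8/5, 5, -11/5)
  row 3: subtract -2×row1 = (0, 0, -11/5, 7, 29/10)
step 3: normalize row 2 (÷8/5) = (0, 0, 1, 25/8, -11/8)
  row 0: subtract -3/5×row2 = (1, 0, 0, 23/8, -9/8)
  row 1: subtract 7/5×row2 = (0, 1, 0, -35/8, 17/8)
  row 3: subtract -11/5×row2 = (0, 0, 0, 111/8, -1/8)
step 4: normalize row 3 (÷111/8) = (0, 0, 0, 1, -1/111)
  row 0: subtract 23/8×row3 = (1, 0, 0, 0, -122/111)
  row 1: subtract -35/8×row3 = (0, 1, 0, 0, 463/222)
  row 2: subtract 25/8×row3 = (0, 0, 1, 0, -299/222)

rank = 4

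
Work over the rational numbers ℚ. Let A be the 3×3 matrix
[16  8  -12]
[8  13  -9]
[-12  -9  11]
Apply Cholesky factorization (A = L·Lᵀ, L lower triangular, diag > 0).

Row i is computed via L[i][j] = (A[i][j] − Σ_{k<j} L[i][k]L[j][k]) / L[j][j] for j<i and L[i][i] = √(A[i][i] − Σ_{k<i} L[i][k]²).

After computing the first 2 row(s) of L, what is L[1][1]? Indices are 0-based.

L[1][1] = 3

Step 1: L[0][0] = √(16) = 4.
  L[1][0] = (8) / L[0][0] = 2.
Step 2: L[1][1] = √(9) = 3.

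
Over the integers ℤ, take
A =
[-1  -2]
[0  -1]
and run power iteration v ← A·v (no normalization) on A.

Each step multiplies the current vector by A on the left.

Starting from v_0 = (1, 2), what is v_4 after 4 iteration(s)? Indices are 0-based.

v_4 = (17, 2)

v_0 = (1, 2).
v_1 = A·v_0 = (-5, -2).
v_2 = A·v_1 = (9, 2).
v_3 = A·v_2 = (-13, -2).
v_4 = A·v_3 = (17, 2).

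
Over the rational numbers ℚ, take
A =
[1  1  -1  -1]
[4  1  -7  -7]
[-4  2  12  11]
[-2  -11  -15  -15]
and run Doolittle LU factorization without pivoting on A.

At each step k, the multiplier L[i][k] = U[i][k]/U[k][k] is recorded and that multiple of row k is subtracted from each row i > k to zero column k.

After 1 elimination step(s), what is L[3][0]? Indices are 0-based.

L[3][0] = -2

k=0: U[0][0]=1
  eliminate (1,0): mult=4, new row 1: (0, -3, -3, -3); set L[1][0]=4
  eliminate (2,0): mult=-4, new row 2: (0, 6, 8, 7); set L[2][0]=-4
  eliminate (3,0): mult=-2, new row 3: (0, -9, -17, -17); set L[3][0]=-2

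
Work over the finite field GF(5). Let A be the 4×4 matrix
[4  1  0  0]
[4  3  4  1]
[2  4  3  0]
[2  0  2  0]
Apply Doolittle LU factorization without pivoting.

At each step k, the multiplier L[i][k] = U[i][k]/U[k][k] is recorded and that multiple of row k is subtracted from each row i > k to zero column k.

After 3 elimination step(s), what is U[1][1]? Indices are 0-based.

[col 0] pivot 4
  R1 -= 1*R0 → (0, 2, 4, 1)  (L[1][0] := 1)
  R2 -= 3*R0 → (0, 1, 3, 0)  (L[2][0] := 3)
  R3 -= 3*R0 → (0, 2, 2, 0)  (L[3][0] := 3)
[col 1] pivot 2
  R2 -= 3*R1 → (0, 0, 1, 2)  (L[2][1] := 3)
  R3 -= 1*R1 → (0, 0, 3, 4)  (L[3][1] := 1)
[col 2] pivot 1
  R3 -= 3*R2 → (0, 0, 0, 3)  (L[3][2] := 3)

U[1][1] = 2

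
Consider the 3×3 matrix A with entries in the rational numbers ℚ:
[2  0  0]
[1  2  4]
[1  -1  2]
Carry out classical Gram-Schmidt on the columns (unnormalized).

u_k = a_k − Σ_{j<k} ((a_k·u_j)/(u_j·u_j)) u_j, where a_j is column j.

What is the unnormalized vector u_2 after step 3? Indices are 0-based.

Step 1: u_0 = a_0 = (2, 1, 1).
Step 2: u_1 = a_1 − (1/6)·u_0 = (-1/3, 11/6, -7/6).
Step 3: u_2 = a_2 − (1)·u_0 − (30/29)·u_1 = (-48/29, 32/29, 64/29).

u_2 = (-48/29, 32/29, 64/29)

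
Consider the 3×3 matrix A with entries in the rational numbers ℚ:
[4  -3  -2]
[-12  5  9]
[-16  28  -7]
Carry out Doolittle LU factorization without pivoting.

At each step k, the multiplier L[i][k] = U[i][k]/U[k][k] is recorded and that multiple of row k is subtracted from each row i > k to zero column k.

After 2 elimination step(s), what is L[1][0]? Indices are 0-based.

L[1][0] = -3

[col 0] pivot 4
  R1 -= -3*R0 → (0, -4, 3)  (L[1][0] := -3)
  R2 -= -4*R0 → (0, 16, -15)  (L[2][0] := -4)
[col 1] pivot -4
  R2 -= -4*R1 → (0, 0, -3)  (L[2][1] := -4)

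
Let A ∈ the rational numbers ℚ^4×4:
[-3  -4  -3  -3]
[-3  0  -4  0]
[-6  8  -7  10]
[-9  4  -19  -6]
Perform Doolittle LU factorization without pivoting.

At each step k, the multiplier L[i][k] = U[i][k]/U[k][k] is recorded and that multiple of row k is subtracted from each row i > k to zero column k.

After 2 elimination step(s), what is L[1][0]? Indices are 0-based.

L[1][0] = 1

k=0: U[0][0]=-3
  eliminate (1,0): mult=1, new row 1: (0, 4, -1, 3); set L[1][0]=1
  eliminate (2,0): mult=2, new row 2: (0, 16, -1, 16); set L[2][0]=2
  eliminate (3,0): mult=3, new row 3: (0, 16, -10, 3); set L[3][0]=3
k=1: U[1][1]=4
  eliminate (2,1): mult=4, new row 2: (0, 0, 3, 4); set L[2][1]=4
  eliminate (3,1): mult=4, new row 3: (0, 0, -6, -9); set L[3][1]=4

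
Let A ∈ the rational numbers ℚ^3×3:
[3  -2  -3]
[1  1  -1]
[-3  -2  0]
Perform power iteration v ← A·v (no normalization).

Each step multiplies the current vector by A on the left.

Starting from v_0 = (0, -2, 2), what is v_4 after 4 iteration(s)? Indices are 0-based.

v_4 = (-238, -136, 224)

v_0 = (0, -2, 2).
v_1 = A·v_0 = (-2, -4, 4).
v_2 = A·v_1 = (-10, -10, 14).
v_3 = A·v_2 = (-52, -34, 50).
v_4 = A·v_3 = (-238, -136, 224).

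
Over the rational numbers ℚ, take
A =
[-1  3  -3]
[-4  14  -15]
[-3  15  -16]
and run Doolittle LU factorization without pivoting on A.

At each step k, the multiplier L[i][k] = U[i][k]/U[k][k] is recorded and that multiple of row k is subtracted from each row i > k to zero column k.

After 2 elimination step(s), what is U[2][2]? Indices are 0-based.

[col 0] pivot -1
  R1 -= 4*R0 → (0, 2, -3)  (L[1][0] := 4)
  R2 -= 3*R0 → (0, 6, -7)  (L[2][0] := 3)
[col 1] pivot 2
  R2 -= 3*R1 → (0, 0, 2)  (L[2][1] := 3)

U[2][2] = 2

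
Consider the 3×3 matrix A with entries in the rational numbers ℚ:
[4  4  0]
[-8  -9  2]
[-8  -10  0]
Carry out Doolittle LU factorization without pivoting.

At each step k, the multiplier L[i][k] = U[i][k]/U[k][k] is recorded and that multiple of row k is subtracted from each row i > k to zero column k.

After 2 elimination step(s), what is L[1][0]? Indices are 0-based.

L[1][0] = -2

Step 1: pivot at (0,0) is 4.
  row1 ← row1 − (-2)·row0  ⇒  L[1][0]=-2, U row1=(0, -1, 2)
  row2 ← row2 − (-2)·row0  ⇒  L[2][0]=-2, U row2=(0, -2, 0)
Step 2: pivot at (1,1) is -1.
  row2 ← row2 − (2)·row1  ⇒  L[2][1]=2, U row2=(0, 0, -4)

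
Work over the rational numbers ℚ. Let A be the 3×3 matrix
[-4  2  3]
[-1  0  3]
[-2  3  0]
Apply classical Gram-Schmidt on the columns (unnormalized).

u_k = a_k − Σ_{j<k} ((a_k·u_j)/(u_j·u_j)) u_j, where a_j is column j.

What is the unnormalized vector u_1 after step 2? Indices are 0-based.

Step 1: u_0 = a_0 = (-4, -1, -2).
Step 2: u_1 = a_1 − (-2/3)·u_0 = (-2/3, -2/3, 5/3).

u_1 = (-2/3, -2/3, 5/3)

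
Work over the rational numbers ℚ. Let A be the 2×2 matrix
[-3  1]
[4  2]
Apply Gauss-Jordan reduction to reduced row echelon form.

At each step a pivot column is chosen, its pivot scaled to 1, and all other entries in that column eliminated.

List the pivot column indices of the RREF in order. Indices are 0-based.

pivot columns: 0, 1

pivot(0,0)=-3: scale R0 → (1, -1/3)
  clear (1,0): R1 −= (4)R0 → (0, 10/3)
pivot(1,1)=10/3: scale R1 → (0, 1)
  clear (0,1): R0 −= (-1/3)R1 → (1, 0)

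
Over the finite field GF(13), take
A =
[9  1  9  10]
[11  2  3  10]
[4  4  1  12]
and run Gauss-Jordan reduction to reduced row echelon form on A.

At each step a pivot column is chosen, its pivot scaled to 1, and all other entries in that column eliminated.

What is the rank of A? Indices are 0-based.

rank = 3

[1] R0 /= 9  ⇒  (1, 3, 1, 4)
     R1 -= 11·R0  ⇒  (0, 8, 5, 5)
     R2 -= 4·R0  ⇒  (0, 5, 10, 9)
[2] R1 /= 8  ⇒  (0, 1, 12, 12)
     R0 -= 3·R1  ⇒  (1, 0, 4, 7)
     R2 -= 5·R1  ⇒  (0, 0, 2, 1)
[3] R2 /= 2  ⇒  (0, 0, 1, 7)
     R0 -= 4·R2  ⇒  (1, 0, 0, 5)
     R1 -= 12·R2  ⇒  (0, 1, 0, 6)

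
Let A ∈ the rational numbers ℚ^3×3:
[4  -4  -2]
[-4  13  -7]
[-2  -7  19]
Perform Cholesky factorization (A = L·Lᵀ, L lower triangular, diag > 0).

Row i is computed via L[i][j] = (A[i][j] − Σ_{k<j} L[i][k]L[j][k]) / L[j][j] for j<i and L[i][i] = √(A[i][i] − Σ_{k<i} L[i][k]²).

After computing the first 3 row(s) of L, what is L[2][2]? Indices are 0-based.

L[2][2] = 3

Step 1: L[0][0] = √(4) = 2.
  L[1][0] = (-4) / L[0][0] = -2.
Step 2: L[1][1] = √(9) = 3.
  L[2][0] = (-2) / L[0][0] = -1.
  L[2][1] = (-9) / L[1][1] = -3.
Step 3: L[2][2] = √(9) = 3.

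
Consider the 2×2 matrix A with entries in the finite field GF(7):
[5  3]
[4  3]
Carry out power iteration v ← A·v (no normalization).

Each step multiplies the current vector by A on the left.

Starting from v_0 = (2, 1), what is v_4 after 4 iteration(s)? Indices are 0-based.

v_4 = (3, 0)

v_0 = (2, 1).
v_1 = A·v_0 = (6, 4).
v_2 = A·v_1 = (0, 1).
v_3 = A·v_2 = (3, 3).
v_4 = A·v_3 = (3, 0).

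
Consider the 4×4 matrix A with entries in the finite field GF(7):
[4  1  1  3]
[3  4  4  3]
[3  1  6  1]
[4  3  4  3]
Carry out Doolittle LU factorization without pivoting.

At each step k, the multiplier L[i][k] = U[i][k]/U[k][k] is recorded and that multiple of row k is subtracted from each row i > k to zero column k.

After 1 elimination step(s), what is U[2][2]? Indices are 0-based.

Step 1: pivot at (0,0) is 4.
  row1 ← row1 − (6)·row0  ⇒  L[1][0]=6, U row1=(0, 5, 5, 6)
  row2 ← row2 − (6)·row0  ⇒  L[2][0]=6, U row2=(0, 2, 0, 4)
  row3 ← row3 − (1)·row0  ⇒  L[3][0]=1, U row3=(0, 2, 3, 0)

U[2][2] = 0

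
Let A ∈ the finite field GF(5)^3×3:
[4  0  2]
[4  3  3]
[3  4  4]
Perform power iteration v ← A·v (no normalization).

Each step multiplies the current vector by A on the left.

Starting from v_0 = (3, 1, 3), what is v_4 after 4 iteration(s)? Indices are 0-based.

v_4 = (1, 3, 2)

v_0 = (3, 1, 3).
v_1 = A·v_0 = (3, 4, 0).
v_2 = A·v_1 = (2, 4, 0).
v_3 = A·v_2 = (3, 0, 2).
v_4 = A·v_3 = (1, 3, 2).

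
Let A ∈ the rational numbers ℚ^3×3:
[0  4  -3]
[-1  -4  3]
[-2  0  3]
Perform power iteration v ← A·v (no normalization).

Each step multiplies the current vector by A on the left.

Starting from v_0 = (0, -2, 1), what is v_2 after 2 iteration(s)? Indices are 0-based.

v_2 = (35, -24, 31)

v_0 = (0, -2, 1).
v_1 = A·v_0 = (-11, 11, 3).
v_2 = A·v_1 = (35, -24, 31).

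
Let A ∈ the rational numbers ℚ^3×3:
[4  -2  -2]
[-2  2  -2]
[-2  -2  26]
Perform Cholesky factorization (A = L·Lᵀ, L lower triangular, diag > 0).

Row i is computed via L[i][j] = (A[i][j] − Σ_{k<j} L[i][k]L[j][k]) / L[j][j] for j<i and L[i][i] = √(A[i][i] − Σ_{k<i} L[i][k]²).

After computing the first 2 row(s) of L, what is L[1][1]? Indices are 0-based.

Step 1: L[0][0] = √(4) = 2.
  L[1][0] = (-2) / L[0][0] = -1.
Step 2: L[1][1] = √(1) = 1.

L[1][1] = 1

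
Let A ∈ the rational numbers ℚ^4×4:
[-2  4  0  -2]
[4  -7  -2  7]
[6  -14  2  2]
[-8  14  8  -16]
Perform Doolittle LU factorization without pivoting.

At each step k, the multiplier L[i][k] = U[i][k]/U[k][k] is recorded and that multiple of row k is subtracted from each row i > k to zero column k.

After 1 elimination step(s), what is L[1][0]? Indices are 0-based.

Step 1: pivot at (0,0) is -2.
  row1 ← row1 − (-2)·row0  ⇒  L[1][0]=-2, U row1=(0, 1, -2, 3)
  row2 ← row2 − (-3)·row0  ⇒  L[2][0]=-3, U row2=(0, -2, 2, -4)
  row3 ← row3 − (4)·row0  ⇒  L[3][0]=4, U row3=(0, -2, 8, -8)

L[1][0] = -2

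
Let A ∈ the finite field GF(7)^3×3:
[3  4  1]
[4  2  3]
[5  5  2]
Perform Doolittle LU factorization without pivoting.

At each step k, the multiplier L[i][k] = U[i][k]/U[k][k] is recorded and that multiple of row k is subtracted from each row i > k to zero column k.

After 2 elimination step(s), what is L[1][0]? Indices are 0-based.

L[1][0] = 6

Step 1: pivot at (0,0) is 3.
  row1 ← row1 − (6)·row0  ⇒  L[1][0]=6, U row1=(0, 6, 4)
  row2 ← row2 − (4)·row0  ⇒  L[2][0]=4, U row2=(0, 3, 5)
Step 2: pivot at (1,1) is 6.
  row2 ← row2 − (4)·row1  ⇒  L[2][1]=4, U row2=(0, 0, 3)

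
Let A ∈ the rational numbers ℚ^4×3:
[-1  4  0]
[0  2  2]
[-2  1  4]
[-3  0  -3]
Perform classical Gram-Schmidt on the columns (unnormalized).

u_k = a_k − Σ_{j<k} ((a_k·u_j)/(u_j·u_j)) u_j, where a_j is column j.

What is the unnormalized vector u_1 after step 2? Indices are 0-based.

u_1 = (25/7, 2, 1/7, -9/7)

Step 1: u_0 = a_0 = (-1, 0, -2, -3).
Step 2: u_1 = a_1 − (-3/7)·u_0 = (25/7, 2, 1/7, -9/7).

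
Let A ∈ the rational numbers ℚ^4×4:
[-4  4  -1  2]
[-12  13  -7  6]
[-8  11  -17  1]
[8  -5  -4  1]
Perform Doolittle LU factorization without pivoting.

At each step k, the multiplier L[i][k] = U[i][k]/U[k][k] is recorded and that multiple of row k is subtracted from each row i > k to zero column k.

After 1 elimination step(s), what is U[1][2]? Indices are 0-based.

[col 0] pivot -4
  R1 -= 3*R0 → (0, 1, -4, 0)  (L[1][0] := 3)
  R2 -= 2*R0 → (0, 3, -15, -3)  (L[2][0] := 2)
  R3 -= -2*R0 → (0, 3, -6, 5)  (L[3][0] := -2)

U[1][2] = -4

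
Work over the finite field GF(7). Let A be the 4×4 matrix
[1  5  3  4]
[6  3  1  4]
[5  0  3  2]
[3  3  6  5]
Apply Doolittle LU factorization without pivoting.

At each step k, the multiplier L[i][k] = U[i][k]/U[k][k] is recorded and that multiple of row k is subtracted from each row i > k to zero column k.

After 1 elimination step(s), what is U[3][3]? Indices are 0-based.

Step 1: pivot at (0,0) is 1.
  row1 ← row1 − (6)·row0  ⇒  L[1][0]=6, U row1=(0, 1, 4, 1)
  row2 ← row2 − (5)·row0  ⇒  L[2][0]=5, U row2=(0, 3, 2, 3)
  row3 ← row3 − (3)·row0  ⇒  L[3][0]=3, U row3=(0, 2, 4, 0)

U[3][3] = 0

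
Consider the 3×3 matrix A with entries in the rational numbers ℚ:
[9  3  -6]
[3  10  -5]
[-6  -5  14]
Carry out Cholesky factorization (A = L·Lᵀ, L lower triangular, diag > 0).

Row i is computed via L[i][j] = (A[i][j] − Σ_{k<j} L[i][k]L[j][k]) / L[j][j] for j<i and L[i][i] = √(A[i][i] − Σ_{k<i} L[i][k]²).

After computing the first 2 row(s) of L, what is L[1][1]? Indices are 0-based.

L[1][1] = 3

Step 1: L[0][0] = √(9) = 3.
  L[1][0] = (3) / L[0][0] = 1.
Step 2: L[1][1] = √(9) = 3.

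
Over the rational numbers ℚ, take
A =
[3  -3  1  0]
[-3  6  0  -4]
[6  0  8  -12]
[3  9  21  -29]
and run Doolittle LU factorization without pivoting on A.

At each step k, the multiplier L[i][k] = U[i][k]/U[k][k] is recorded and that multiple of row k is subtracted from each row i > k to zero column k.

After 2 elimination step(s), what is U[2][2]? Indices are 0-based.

U[2][2] = 4

Step 1: pivot at (0,0) is 3.
  row1 ← row1 − (-1)·row0  ⇒  L[1][0]=-1, U row1=(0, 3, 1, -4)
  row2 ← row2 − (2)·row0  ⇒  L[2][0]=2, U row2=(0, 6, 6, -12)
  row3 ← row3 − (1)·row0  ⇒  L[3][0]=1, U row3=(0, 12, 20, -29)
Step 2: pivot at (1,1) is 3.
  row2 ← row2 − (2)·row1  ⇒  L[2][1]=2, U row2=(0, 0, 4, -4)
  row3 ← row3 − (4)·row1  ⇒  L[3][1]=4, U row3=(0, 0, 16, -13)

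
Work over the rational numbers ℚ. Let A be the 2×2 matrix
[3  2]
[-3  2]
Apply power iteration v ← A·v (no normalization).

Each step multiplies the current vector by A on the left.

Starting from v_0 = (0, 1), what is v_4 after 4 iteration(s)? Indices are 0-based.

v_0 = (0, 1).
v_1 = A·v_0 = (2, 2).
v_2 = A·v_1 = (10, -2).
v_3 = A·v_2 = (26, -34).
v_4 = A·v_3 = (10, -146).

v_4 = (10, -146)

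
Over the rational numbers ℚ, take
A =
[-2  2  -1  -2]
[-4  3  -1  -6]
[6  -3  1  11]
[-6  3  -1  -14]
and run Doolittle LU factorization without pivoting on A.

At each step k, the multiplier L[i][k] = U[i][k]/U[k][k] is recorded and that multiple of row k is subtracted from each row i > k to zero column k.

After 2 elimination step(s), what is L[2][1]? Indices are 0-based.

k=0: U[0][0]=-2
  eliminate (1,0): mult=2, new row 1: (0, -1, 1, -2); set L[1][0]=2
  eliminate (2,0): mult=-3, new row 2: (0, 3, -2, 5); set L[2][0]=-3
  eliminate (3,0): mult=3, new row 3: (0, -3, 2, -8); set L[3][0]=3
k=1: U[1][1]=-1
  eliminate (2,1): mult=-3, new row 2: (0, 0, 1, -1); set L[2][1]=-3
  eliminate (3,1): mult=3, new row 3: (0, 0, -1, -2); set L[3][1]=3

L[2][1] = -3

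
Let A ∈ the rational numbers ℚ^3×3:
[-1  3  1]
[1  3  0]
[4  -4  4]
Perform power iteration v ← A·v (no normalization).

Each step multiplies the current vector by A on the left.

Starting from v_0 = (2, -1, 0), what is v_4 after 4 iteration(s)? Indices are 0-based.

v_0 = (2, -1, 0).
v_1 = A·v_0 = (-5, -1, 12).
v_2 = A·v_1 = (14, -8, 32).
v_3 = A·v_2 = (-6, -10, 216).
v_4 = A·v_3 = (192, -36, 880).

v_4 = (192, -36, 880)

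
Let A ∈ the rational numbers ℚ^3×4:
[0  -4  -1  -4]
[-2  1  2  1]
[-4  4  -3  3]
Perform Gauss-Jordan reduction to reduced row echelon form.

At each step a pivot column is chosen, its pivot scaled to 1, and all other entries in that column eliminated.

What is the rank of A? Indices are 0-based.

pivot(0,0): swap R0↔R1
pivot(0,0)=-2: scale R0 → (1, -1/2, -1, -1/2)
  clear (2,0): R2 −= (-4)R0 → (0, 2, -7, 1)
pivot(1,1)=-4: scale R1 → (0, 1, 1/4, 1)
  clear (0,1): R0 −= (-1/2)R1 → (1, 0, -7/8, 0)
  clear (2,1): R2 −= (2)R1 → (0, 0, -15/2, -1)
pivot(2,2)=-15/2: scale R2 → (0, 0, 1, 2/15)
  clear (0,2): R0 −= (-7/8)R2 → (1, 0, 0, 7/60)
  clear (1,2): R1 −= (1/4)R2 → (0, 1, 0, 29/30)

rank = 3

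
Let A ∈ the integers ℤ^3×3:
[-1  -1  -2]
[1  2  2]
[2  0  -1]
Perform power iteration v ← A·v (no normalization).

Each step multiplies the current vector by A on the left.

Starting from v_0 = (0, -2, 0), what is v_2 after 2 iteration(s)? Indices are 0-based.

v_2 = (2, -6, 4)

v_0 = (0, -2, 0).
v_1 = A·v_0 = (2, -4, 0).
v_2 = A·v_1 = (2, -6, 4).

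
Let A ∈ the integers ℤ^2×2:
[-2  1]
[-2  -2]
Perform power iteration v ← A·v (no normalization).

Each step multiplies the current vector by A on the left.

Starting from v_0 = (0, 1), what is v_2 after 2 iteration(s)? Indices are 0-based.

v_0 = (0, 1).
v_1 = A·v_0 = (1, -2).
v_2 = A·v_1 = (-4, 2).

v_2 = (-4, 2)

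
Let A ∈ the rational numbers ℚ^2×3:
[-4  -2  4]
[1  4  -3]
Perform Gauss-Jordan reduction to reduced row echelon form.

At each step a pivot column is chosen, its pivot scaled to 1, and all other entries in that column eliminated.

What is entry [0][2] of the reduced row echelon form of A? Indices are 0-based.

step 1: normalize row 0 (÷-4) = (1, 1/2, -1)
  row 1: subtract 1×row0 = (0, 7/2, -2)
step 2: normalize row 1 (÷7/2) = (0, 1, -4/7)
  row 0: subtract 1/2×row1 = (1, 0, -5/7)

M[0][2] = -5/7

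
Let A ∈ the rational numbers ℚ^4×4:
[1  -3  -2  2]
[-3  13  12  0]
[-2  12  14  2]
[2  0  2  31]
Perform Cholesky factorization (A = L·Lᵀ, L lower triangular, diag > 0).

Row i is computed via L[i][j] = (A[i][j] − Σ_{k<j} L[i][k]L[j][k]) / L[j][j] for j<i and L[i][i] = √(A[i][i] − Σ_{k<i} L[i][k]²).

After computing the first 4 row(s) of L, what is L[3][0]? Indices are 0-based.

L[3][0] = 2

Step 1: L[0][0] = √(1) = 1.
  L[1][0] = (-3) / L[0][0] = -3.
Step 2: L[1][1] = √(4) = 2.
  L[2][0] = (-2) / L[0][0] = -2.
  L[2][1] = (6) / L[1][1] = 3.
Step 3: L[2][2] = √(1) = 1.
  L[3][0] = (2) / L[0][0] = 2.
  L[3][1] = (6) / L[1][1] = 3.
  L[3][2] = (-3) / L[2][2] = -3.
Step 4: L[3][3] = √(9) = 3.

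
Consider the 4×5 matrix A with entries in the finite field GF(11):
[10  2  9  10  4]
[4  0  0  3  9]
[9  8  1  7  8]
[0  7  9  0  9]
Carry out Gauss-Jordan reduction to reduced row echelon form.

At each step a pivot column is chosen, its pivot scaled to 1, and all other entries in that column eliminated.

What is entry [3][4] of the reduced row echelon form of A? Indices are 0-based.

step 1: normalize row 0 (÷10) = (1, 9, 2, 1, 7)
  row 1: subtract 4×row0 = (0, 8, 3, 10, 3)
  row 2: subtract 9×row0 = (0, 4, 5, 9, 0)
step 2: normalize row 1 (÷8) = (0, 1, 10, 4, 10)
  row 0: subtract 9×row1 = (1, 0, 0, 9, 5)
  row 2: subtract 4×row1 = (0, 0, 9, 4, 4)
  row 3: subtract 7×row1 = (0, 0, 5, 5, 5)
step 3: normalize row 2 (÷9) = (0, 0, 1, 9, 9)
  row 1: subtract 10×row2 = (0, 1, 0, 2, 8)
  row 3: subtract 5×row2 = (0, 0, 0, 4, 4)
step 4: normalize row 3 (÷4) = (0, 0, 0, 1, 1)
  row 0: subtract 9×row3 = (1, 0, 0, 0, 7)
  row 1: subtract 2×row3 = (0, 1, 0, 0, 6)
  row 2: subtract 9×row3 = (0, 0, 1, 0, 0)

M[3][4] = 1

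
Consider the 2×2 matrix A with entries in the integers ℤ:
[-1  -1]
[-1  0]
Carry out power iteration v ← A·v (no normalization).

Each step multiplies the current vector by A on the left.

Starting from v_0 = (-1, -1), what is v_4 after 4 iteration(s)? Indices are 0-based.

v_0 = (-1, -1).
v_1 = A·v_0 = (2, 1).
v_2 = A·v_1 = (-3, -2).
v_3 = A·v_2 = (5, 3).
v_4 = A·v_3 = (-8, -5).

v_4 = (-8, -5)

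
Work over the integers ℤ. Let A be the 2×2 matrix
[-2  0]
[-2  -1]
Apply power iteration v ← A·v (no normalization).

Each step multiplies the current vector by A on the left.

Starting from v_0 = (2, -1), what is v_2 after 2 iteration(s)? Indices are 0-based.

v_0 = (2, -1).
v_1 = A·v_0 = (-4, -3).
v_2 = A·v_1 = (8, 11).

v_2 = (8, 11)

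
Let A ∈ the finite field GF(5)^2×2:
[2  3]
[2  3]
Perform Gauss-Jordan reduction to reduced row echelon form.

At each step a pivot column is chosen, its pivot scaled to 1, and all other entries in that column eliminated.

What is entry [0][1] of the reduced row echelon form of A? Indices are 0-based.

step 1: normalize row 0 (÷2) = (1, 4)
  row 1: subtract 2×row0 = (0, 0)
skip col 1 (zero from row 1)

M[0][1] = 4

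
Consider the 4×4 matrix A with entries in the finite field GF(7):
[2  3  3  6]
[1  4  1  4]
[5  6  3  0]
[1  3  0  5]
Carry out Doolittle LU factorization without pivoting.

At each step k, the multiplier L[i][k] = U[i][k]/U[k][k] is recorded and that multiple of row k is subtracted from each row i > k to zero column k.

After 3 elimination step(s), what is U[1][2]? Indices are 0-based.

U[1][2] = 3

[col 0] pivot 2
  R1 -= 4*R0 → (0, 6, 3, 1)  (L[1][0] := 4)
  R2 -= 6*R0 → (0, 2, 6, 6)  (L[2][0] := 6)
  R3 -= 4*R0 → (0, 5, 2, 2)  (L[3][0] := 4)
[col 1] pivot 6
  R2 -= 5*R1 → (0, 0, 5, 1)  (L[2][1] := 5)
  R3 -= 2*R1 → (0, 0, 3, 0)  (L[3][1] := 2)
[col 2] pivot 5
  R3 -= 2*R2 → (0, 0, 0, 5)  (L[3][2] := 2)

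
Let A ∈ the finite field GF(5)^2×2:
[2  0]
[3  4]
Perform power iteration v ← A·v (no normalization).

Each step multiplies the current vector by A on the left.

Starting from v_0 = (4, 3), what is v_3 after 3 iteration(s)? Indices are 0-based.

v_3 = (2, 3)

v_0 = (4, 3).
v_1 = A·v_0 = (3, 4).
v_2 = A·v_1 = (1, 0).
v_3 = A·v_2 = (2, 3).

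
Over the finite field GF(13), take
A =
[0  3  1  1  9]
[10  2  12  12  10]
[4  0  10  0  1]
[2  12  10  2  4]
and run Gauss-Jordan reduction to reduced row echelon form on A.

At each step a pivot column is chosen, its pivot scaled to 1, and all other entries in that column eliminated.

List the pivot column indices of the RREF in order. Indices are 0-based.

pivot(0,0): swap R0↔R1
pivot(0,0)=10: scale R0 → (1, 8, 9, 9, 1)
  clear (2,0): R2 −= (4)R0 → (0, 7, 0, 3, 10)
  clear (3,0): R3 −= (2)R0 → (0, 9, 5, 10, 2)
pivot(1,1)=3: scale R1 → (0, 1, 9, 9, 3)
  clear (0,1): R0 −= (8)R1 → (1, 0, 2, 2, 3)
  clear (2,1): R2 −= (7)R1 → (0, 0, 2, 5, 2)
  clear (3,1): R3 −= (9)R1 → (0, 0, 2, 7, 1)
pivot(2,2)=2: scale R2 → (0, 0, 1, 9, 1)
  clear (0,2): R0 −= (2)R2 → (1, 0, 0, 10, 1)
  clear (1,2): R1 −= (9)R2 → (0, 1, 0, 6, 7)
  clear (3,2): R3 −= (2)R2 → (0, 0, 0, 2, 12)
pivot(3,3)=2: scale R3 → (0, 0, 0, 1, 6)
  clear (0,3): R0 −= (10)R3 → (1, 0, 0, 0, 6)
  clear (1,3): R1 −= (6)R3 → (0, 1, 0, 0, 10)
  clear (2,3): R2 −= (9)R3 → (0, 0, 1, 0, 12)

pivot columns: 0, 1, 2, 3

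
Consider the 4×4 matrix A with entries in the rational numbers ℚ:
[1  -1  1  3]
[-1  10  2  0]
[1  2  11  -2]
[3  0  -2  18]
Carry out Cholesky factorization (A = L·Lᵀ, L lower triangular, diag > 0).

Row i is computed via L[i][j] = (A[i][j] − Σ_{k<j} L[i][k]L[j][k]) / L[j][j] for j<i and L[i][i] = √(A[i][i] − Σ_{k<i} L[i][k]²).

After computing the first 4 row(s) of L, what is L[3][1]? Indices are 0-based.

L[3][1] = 1

Step 1: L[0][0] = √(1) = 1.
  L[1][0] = (-1) / L[0][0] = -1.
Step 2: L[1][1] = √(9) = 3.
  L[2][0] = (1) / L[0][0] = 1.
  L[2][1] = (3) / L[1][1] = 1.
Step 3: L[2][2] = √(9) = 3.
  L[3][0] = (3) / L[0][0] = 3.
  L[3][1] = (3) / L[1][1] = 1.
  L[3][2] = (-6) / L[2][2] = -2.
Step 4: L[3][3] = √(4) = 2.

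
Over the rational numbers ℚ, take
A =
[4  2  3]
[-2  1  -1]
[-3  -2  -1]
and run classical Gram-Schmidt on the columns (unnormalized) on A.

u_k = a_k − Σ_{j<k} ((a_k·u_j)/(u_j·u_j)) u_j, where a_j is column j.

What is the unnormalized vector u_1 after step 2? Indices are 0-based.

Step 1: u_0 = a_0 = (4, -2, -3).
Step 2: u_1 = a_1 − (12/29)·u_0 = (10/29, 53/29, -22/29).

u_1 = (10/29, 53/29, -22/29)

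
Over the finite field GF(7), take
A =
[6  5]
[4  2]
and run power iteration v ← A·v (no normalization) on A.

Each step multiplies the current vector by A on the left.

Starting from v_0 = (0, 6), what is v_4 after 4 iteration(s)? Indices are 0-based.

v_0 = (0, 6).
v_1 = A·v_0 = (2, 5).
v_2 = A·v_1 = (2, 4).
v_3 = A·v_2 = (4, 2).
v_4 = A·v_3 = (6, 6).

v_4 = (6, 6)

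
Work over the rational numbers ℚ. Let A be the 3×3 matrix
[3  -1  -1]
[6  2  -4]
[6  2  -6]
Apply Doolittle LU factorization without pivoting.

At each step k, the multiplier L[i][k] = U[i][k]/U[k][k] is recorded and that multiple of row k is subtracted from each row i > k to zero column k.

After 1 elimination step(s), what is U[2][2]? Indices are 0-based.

U[2][2] = -4

k=0: U[0][0]=3
  eliminate (1,0): mult=2, new row 1: (0, 4, -2); set L[1][0]=2
  eliminate (2,0): mult=2, new row 2: (0, 4, -4); set L[2][0]=2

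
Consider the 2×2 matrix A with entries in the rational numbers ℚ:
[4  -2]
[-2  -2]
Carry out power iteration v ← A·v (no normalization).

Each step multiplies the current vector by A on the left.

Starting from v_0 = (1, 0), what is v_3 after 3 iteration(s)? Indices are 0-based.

v_3 = (88, -32)

v_0 = (1, 0).
v_1 = A·v_0 = (4, -2).
v_2 = A·v_1 = (20, -4).
v_3 = A·v_2 = (88, -32).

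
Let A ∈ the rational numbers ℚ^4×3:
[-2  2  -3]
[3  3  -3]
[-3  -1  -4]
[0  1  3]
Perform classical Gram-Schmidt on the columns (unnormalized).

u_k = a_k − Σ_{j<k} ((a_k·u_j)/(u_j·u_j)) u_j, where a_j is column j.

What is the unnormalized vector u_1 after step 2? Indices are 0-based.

u_1 = (30/11, 21/11, 1/11, 1)

Step 1: u_0 = a_0 = (-2, 3, -3, 0).
Step 2: u_1 = a_1 − (4/11)·u_0 = (30/11, 21/11, 1/11, 1).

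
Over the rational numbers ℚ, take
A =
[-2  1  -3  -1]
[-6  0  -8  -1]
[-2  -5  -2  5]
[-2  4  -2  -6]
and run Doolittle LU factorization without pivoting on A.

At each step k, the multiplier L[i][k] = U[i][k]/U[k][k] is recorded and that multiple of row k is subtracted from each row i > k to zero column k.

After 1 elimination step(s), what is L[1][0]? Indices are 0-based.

L[1][0] = 3

Step 1: pivot at (0,0) is -2.
  row1 ← row1 − (3)·row0  ⇒  L[1][0]=3, U row1=(0, -3, 1, 2)
  row2 ← row2 − (1)·row0  ⇒  L[2][0]=1, U row2=(0, -6, 1, 6)
  row3 ← row3 − (1)·row0  ⇒  L[3][0]=1, U row3=(0, 3, 1, -5)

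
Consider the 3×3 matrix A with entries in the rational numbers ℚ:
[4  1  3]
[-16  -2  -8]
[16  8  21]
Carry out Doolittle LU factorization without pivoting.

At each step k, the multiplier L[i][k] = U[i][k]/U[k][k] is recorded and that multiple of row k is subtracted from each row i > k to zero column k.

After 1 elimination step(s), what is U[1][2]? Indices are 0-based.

U[1][2] = 4

Step 1: pivot at (0,0) is 4.
  row1 ← row1 − (-4)·row0  ⇒  L[1][0]=-4, U row1=(0, 2, 4)
  row2 ← row2 − (4)·row0  ⇒  L[2][0]=4, U row2=(0, 4, 9)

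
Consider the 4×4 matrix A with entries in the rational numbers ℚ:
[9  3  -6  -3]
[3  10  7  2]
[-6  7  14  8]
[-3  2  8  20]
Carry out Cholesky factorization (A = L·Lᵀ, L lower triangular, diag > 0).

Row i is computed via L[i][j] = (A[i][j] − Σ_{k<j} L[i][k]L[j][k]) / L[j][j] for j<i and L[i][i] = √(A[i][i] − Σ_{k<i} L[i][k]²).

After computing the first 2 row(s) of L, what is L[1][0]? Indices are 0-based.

Step 1: L[0][0] = √(9) = 3.
  L[1][0] = (3) / L[0][0] = 1.
Step 2: L[1][1] = √(9) = 3.

L[1][0] = 1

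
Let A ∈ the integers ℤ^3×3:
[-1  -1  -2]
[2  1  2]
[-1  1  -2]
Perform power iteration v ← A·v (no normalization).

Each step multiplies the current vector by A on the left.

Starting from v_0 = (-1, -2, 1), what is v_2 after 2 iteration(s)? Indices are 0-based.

v_2 = (7, -6, 3)

v_0 = (-1, -2, 1).
v_1 = A·v_0 = (1, -2, -3).
v_2 = A·v_1 = (7, -6, 3).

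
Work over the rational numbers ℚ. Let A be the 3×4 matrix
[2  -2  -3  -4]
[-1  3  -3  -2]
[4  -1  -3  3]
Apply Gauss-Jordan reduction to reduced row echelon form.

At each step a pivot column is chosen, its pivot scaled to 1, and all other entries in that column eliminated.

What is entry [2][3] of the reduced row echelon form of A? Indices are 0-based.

[1] R0 /= 2  ⇒  (1, -1, -3/2, -2)
     R1 -= -1·R0  ⇒  (0, 2, -9/2, -4)
     R2 -= 4·R0  ⇒  (0, 3, 3, 11)
[2] R1 /= 2  ⇒  (0, 1, -9/4, -2)
     R0 -= -1·R1  ⇒  (1, 0, -15/4, -4)
     R2 -= 3·R1  ⇒  (0, 0, 39/4, 17)
[3] R2 /= 39/4  ⇒  (0, 0, 1, 68/39)
     R0 -= -15/4·R2  ⇒  (1, 0, 0, 33/13)
     R1 -= -9/4·R2  ⇒  (0, 1, 0, 25/13)

M[2][3] = 68/39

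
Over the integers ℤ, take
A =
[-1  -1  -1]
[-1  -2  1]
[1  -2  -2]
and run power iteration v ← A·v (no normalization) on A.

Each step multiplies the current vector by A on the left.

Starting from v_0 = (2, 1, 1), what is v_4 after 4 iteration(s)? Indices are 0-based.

v_0 = (2, 1, 1).
v_1 = A·v_0 = (-4, -3, -2).
v_2 = A·v_1 = (9, 8, 6).
v_3 = A·v_2 = (-23, -19, -19).
v_4 = A·v_3 = (61, 42, 53).

v_4 = (61, 42, 53)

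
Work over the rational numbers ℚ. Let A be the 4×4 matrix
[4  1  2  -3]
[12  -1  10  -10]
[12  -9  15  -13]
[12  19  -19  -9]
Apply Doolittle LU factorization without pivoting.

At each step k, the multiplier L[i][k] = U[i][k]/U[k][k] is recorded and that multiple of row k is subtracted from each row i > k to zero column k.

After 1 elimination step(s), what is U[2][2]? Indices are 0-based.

[col 0] pivot 4
  R1 -= 3*R0 → (0, -4, 4, -1)  (L[1][0] := 3)
  R2 -= 3*R0 → (0, -12, 9, -4)  (L[2][0] := 3)
  R3 -= 3*R0 → (0, 16, -25, 0)  (L[3][0] := 3)

U[2][2] = 9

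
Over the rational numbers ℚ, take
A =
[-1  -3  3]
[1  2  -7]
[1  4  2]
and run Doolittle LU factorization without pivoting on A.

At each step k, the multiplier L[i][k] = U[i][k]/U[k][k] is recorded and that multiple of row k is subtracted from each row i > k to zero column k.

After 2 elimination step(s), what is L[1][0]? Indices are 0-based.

L[1][0] = -1

[col 0] pivot -1
  R1 -= -1*R0 → (0, -1, -4)  (L[1][0] := -1)
  R2 -= -1*R0 → (0, 1, 5)  (L[2][0] := -1)
[col 1] pivot -1
  R2 -= -1*R1 → (0, 0, 1)  (L[2][1] := -1)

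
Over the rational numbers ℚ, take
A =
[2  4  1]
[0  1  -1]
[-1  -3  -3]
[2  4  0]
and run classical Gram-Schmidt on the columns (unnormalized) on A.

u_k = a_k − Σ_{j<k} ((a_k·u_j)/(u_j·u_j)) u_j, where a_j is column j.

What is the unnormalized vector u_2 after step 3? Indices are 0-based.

u_2 = (1/17, -30/17, -30/17, -16/17)

Step 1: u_0 = a_0 = (2, 0, -1, 2).
Step 2: u_1 = a_1 − (19/9)·u_0 = (-2/9, 1, -8/9, -2/9).
Step 3: u_2 = a_2 − (5/9)·u_0 − (13/17)·u_1 = (1/17, -30/17, -30/17, -16/17).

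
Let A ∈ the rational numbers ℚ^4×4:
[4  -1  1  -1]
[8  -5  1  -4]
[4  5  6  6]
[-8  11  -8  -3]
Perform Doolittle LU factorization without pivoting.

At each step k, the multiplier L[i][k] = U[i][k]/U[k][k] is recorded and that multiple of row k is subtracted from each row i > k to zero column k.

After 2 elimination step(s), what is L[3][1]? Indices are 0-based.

Step 1: pivot at (0,0) is 4.
  row1 ← row1 − (2)·row0  ⇒  L[1][0]=2, U row1=(0, -3, -1, -2)
  row2 ← row2 − (1)·row0  ⇒  L[2][0]=1, U row2=(0, 6, 5, 7)
  row3 ← row3 − (-2)·row0  ⇒  L[3][0]=-2, U row3=(0, 9, -6, -5)
Step 2: pivot at (1,1) is -3.
  row2 ← row2 − (-2)·row1  ⇒  L[2][1]=-2, U row2=(0, 0, 3, 3)
  row3 ← row3 − (-3)·row1  ⇒  L[3][1]=-3, U row3=(0, 0, -9, -11)

L[3][1] = -3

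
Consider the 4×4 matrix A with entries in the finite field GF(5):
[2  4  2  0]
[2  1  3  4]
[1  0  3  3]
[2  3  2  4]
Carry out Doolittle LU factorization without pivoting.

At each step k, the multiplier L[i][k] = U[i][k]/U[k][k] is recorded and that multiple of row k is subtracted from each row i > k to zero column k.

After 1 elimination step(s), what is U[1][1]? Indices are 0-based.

U[1][1] = 2

k=0: U[0][0]=2
  eliminate (1,0): mult=1, new row 1: (0, 2, 1, 4); set L[1][0]=1
  eliminate (2,0): mult=3, new row 2: (0, 3, 2, 3); set L[2][0]=3
  eliminate (3,0): mult=1, new row 3: (0, 4, 0, 4); set L[3][0]=1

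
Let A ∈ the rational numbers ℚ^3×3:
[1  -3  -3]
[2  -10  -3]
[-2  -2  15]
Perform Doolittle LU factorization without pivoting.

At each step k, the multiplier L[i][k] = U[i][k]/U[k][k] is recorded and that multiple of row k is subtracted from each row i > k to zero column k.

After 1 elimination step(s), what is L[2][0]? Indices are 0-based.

L[2][0] = -2

Step 1: pivot at (0,0) is 1.
  row1 ← row1 − (2)·row0  ⇒  L[1][0]=2, U row1=(0, -4, 3)
  row2 ← row2 − (-2)·row0  ⇒  L[2][0]=-2, U row2=(0, -8, 9)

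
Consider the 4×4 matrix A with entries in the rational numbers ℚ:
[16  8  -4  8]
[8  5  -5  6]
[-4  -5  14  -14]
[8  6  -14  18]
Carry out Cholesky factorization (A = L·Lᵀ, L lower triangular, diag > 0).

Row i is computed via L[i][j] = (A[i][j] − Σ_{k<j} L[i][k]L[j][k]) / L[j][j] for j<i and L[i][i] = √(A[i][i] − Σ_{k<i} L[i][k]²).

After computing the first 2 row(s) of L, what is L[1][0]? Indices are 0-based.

Step 1: L[0][0] = √(16) = 4.
  L[1][0] = (8) / L[0][0] = 2.
Step 2: L[1][1] = √(1) = 1.

L[1][0] = 2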